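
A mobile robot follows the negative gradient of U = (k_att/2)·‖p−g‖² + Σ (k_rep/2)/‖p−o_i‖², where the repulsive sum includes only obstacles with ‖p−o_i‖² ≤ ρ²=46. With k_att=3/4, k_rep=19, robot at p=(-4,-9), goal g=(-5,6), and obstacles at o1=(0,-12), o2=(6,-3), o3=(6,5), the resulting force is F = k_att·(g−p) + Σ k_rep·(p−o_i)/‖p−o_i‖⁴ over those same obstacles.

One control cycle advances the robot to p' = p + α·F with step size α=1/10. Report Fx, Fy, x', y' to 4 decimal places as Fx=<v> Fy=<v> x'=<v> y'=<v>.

F_att = 3/4·(g−p) = 3/4·(-1,15) = (-0.7500,11.2500)
o1: d²=25 ≤ ρ²=46; F_rep = 19·(-4,3)/25² = (-0.1216,0.0912)
o2: d²=136 > ρ²=46 → inactive
o3: d²=296 > ρ²=46 → inactive
F = F_att + ΣF_rep = (-0.8716,11.3412)
p' = p + 1/10·F = (-4.0872,-7.8659)

Fx=-0.8716 Fy=11.3412 x'=-4.0872 y'=-7.8659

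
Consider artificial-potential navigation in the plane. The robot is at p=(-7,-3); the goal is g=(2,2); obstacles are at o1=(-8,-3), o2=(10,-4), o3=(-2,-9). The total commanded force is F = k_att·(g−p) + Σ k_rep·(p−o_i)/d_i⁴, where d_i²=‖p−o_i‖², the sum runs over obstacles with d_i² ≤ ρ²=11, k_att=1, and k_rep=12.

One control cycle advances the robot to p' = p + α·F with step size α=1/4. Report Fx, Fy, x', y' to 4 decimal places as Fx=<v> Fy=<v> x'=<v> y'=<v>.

F_att = 1·(g−p) = 1·(9,5) = (9.0000,5.0000)
o1: d²=1 ≤ ρ²=11; F_rep = 12·(1,0)/1² = (12.0000,0.0000)
o2: d²=290 > ρ²=11 → inactive
o3: d²=61 > ρ²=11 → inactive
F = F_att + ΣF_rep = (21.0000,5.0000)
p' = p + 1/4·F = (-1.7500,-1.7500)

Fx=21.0000 Fy=5.0000 x'=-1.7500 y'=-1.7500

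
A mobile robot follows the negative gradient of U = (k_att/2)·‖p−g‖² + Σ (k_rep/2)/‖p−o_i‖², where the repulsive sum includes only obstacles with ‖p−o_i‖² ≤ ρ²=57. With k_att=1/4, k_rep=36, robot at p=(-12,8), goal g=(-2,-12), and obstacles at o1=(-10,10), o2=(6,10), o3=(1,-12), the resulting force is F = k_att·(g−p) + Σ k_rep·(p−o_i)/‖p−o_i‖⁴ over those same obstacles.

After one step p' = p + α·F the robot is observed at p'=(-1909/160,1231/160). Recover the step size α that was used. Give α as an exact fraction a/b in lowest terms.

F_att = 1/4·(g−p) = 1/4·(10,-20) = (2.5000,-5.0000)
o1: d²=8 ≤ ρ²=57; F_rep = 36·(-2,-2)/8² = (-1.1250,-1.1250)
o2: d²=328 > ρ²=57 → inactive
o3: d²=569 > ρ²=57 → inactive
F = F_att + ΣF_rep = (1.3750,-6.1250)
Δp = p'−p = (0.0688,-0.3063); α = Δx/Fx = (11/160) / (11/8) = 1/20
check: Δy/Fy = (-49/160) / (-49/8) = 1/20 ✓

α = 1/20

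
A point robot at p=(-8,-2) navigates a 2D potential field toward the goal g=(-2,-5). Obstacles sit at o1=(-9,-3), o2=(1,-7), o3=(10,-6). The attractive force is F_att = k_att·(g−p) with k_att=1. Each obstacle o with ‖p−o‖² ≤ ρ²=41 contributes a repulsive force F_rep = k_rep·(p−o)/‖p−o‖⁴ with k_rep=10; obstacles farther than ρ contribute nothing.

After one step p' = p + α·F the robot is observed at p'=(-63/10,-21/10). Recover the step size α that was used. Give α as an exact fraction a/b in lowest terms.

α = 1/5

F_att = 1·(g−p) = 1·(6,-3) = (6.0000,-3.0000)
o1: d²=2 ≤ ρ²=41; F_rep = 10·(1,1)/2² = (2.5000,2.5000)
o2: d²=106 > ρ²=41 → inactive
o3: d²=340 > ρ²=41 → inactive
F = F_att + ΣF_rep = (8.5000,-0.5000)
Δp = p'−p = (1.7000,-0.1000); α = Δx/Fx = (17/10) / (17/2) = 1/5
check: Δy/Fy = (-1/10) / (-1/2) = 1/5 ✓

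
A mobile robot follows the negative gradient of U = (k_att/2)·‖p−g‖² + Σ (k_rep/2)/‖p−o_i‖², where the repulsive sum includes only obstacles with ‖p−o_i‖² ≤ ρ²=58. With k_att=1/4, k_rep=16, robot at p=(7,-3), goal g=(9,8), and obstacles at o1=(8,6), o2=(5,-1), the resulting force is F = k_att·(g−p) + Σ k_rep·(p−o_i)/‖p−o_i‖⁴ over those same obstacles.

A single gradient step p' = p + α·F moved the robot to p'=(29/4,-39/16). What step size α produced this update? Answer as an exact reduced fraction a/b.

α = 1/4

F_att = 1/4·(g−p) = 1/4·(2,11) = (0.5000,2.7500)
o1: d²=82 > ρ²=58 → inactive
o2: d²=8 ≤ ρ²=58; F_rep = 16·(2,-2)/8² = (0.5000,-0.5000)
F = F_att + ΣF_rep = (1.0000,2.2500)
Δp = p'−p = (0.2500,0.5625); α = Δx/Fx = (1/4) / (1) = 1/4
check: Δy/Fy = (9/16) / (9/4) = 1/4 ✓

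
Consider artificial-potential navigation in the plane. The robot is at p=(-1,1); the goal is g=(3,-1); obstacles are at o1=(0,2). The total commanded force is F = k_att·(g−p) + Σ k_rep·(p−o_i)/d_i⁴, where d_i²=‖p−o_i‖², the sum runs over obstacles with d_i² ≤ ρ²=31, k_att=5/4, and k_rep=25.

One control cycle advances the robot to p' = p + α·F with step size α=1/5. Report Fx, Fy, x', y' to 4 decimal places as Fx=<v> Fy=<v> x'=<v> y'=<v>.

F_att = 5/4·(g−p) = 5/4·(4,-2) = (5.0000,-2.5000)
o1: d²=2 ≤ ρ²=31; F_rep = 25·(-1,-1)/2² = (-6.2500,-6.2500)
F = F_att + ΣF_rep = (-1.2500,-8.7500)
p' = p + 1/5·F = (-1.2500,-0.7500)

Fx=-1.2500 Fy=-8.7500 x'=-1.2500 y'=-0.7500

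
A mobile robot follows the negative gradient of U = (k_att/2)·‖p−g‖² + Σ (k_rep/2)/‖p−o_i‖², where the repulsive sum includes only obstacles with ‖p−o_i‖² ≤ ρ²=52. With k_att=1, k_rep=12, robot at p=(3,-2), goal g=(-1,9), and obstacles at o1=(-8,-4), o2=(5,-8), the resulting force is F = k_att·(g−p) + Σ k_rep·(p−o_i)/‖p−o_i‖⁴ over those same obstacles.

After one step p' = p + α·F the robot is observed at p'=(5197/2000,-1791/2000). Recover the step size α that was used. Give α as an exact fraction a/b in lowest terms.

F_att = 1·(g−p) = 1·(-4,11) = (-4.0000,11.0000)
o1: d²=125 > ρ²=52 → inactive
o2: d²=40 ≤ ρ²=52; F_rep = 12·(-2,6)/40² = (-0.0150,0.0450)
F = F_att + ΣF_rep = (-4.0150,11.0450)
Δp = p'−p = (-0.4015,1.1045); α = Δx/Fx = (-803/2000) / (-803/200) = 1/10
check: Δy/Fy = (2209/2000) / (2209/200) = 1/10 ✓

α = 1/10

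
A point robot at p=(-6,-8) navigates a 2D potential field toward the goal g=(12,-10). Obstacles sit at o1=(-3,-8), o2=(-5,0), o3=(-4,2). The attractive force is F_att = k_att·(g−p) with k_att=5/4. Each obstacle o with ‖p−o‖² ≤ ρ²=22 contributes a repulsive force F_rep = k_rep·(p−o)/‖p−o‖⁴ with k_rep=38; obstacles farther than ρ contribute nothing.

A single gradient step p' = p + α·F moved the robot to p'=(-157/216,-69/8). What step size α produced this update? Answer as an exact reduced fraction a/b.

α = 1/4

F_att = 5/4·(g−p) = 5/4·(18,-2) = (22.5000,-2.5000)
o1: d²=9 ≤ ρ²=22; F_rep = 38·(-3,0)/9² = (-1.4074,0.0000)
o2: d²=65 > ρ²=22 → inactive
o3: d²=104 > ρ²=22 → inactive
F = F_att + ΣF_rep = (21.0926,-2.5000)
Δp = p'−p = (5.2731,-0.6250); α = Δx/Fx = (1139/216) / (1139/54) = 1/4
check: Δy/Fy = (-5/8) / (-5/2) = 1/4 ✓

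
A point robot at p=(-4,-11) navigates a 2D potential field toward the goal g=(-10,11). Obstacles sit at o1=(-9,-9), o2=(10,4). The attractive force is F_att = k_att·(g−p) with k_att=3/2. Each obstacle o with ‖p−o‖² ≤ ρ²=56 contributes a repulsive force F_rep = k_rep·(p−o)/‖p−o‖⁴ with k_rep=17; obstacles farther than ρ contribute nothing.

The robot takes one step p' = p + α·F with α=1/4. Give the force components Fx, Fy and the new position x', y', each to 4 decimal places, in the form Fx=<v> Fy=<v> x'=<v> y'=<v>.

F_att = 3/2·(g−p) = 3/2·(-6,22) = (-9.0000,33.0000)
o1: d²=29 ≤ ρ²=56; F_rep = 17·(5,-2)/29² = (0.1011,-0.0404)
o2: d²=421 > ρ²=56 → inactive
F = F_att + ΣF_rep = (-8.8989,32.9596)
p' = p + 1/4·F = (-6.2247,-2.7601)

Fx=-8.8989 Fy=32.9596 x'=-6.2247 y'=-2.7601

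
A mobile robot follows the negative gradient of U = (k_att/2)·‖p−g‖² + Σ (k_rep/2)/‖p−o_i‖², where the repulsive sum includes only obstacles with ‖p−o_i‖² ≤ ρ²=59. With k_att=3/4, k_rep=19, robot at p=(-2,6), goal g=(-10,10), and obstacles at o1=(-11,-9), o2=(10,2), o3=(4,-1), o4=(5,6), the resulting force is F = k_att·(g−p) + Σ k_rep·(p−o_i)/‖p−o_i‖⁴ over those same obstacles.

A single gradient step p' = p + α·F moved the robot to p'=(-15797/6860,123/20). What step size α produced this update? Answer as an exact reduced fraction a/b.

F_att = 3/4·(g−p) = 3/4·(-8,4) = (-6.0000,3.0000)
o1: d²=306 > ρ²=59 → inactive
o2: d²=160 > ρ²=59 → inactive
o3: d²=85 > ρ²=59 → inactive
o4: d²=49 ≤ ρ²=59; F_rep = 19·(-7,0)/49² = (-0.0554,0.0000)
F = F_att + ΣF_rep = (-6.0554,3.0000)
Δp = p'−p = (-0.3028,0.1500); α = Δx/Fx = (-2077/6860) / (-2077/343) = 1/20
check: Δy/Fy = (3/20) / (3) = 1/20 ✓

α = 1/20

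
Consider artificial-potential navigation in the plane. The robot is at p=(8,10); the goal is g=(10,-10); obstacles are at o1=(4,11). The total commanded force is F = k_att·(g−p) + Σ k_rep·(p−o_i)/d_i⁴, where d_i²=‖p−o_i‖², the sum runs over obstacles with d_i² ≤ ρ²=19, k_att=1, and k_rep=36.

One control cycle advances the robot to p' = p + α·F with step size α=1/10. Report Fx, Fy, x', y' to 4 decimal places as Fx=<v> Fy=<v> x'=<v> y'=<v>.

F_att = 1·(g−p) = 1·(2,-20) = (2.0000,-20.0000)
o1: d²=17 ≤ ρ²=19; F_rep = 36·(4,-1)/17² = (0.4983,-0.1246)
F = F_att + ΣF_rep = (2.4983,-20.1246)
p' = p + 1/10·F = (8.2498,7.9875)

Fx=2.4983 Fy=-20.1246 x'=8.2498 y'=7.9875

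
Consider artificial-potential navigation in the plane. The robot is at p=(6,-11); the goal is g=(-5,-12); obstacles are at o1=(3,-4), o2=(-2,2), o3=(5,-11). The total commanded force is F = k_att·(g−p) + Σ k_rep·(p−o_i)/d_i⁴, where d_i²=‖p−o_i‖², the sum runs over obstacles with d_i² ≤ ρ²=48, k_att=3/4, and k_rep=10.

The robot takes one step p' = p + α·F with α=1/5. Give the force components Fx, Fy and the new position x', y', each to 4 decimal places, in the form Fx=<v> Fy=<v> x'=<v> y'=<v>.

Fx=1.7500 Fy=-0.7500 x'=6.3500 y'=-11.1500

F_att = 3/4·(g−p) = 3/4·(-11,-1) = (-8.2500,-0.7500)
o1: d²=58 > ρ²=48 → inactive
o2: d²=233 > ρ²=48 → inactive
o3: d²=1 ≤ ρ²=48; F_rep = 10·(1,0)/1² = (10.0000,0.0000)
F = F_att + ΣF_rep = (1.7500,-0.7500)
p' = p + 1/5·F = (6.3500,-11.1500)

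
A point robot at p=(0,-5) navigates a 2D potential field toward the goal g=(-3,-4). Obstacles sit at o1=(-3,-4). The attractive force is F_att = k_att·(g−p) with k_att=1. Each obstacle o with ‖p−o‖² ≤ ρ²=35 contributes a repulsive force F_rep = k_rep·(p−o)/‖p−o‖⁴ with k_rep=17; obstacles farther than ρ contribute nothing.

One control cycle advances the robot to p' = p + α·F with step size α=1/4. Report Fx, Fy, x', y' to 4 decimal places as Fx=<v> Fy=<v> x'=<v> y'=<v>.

Fx=-2.4900 Fy=0.8300 x'=-0.6225 y'=-4.7925

F_att = 1·(g−p) = 1·(-3,1) = (-3.0000,1.0000)
o1: d²=10 ≤ ρ²=35; F_rep = 17·(3,-1)/10² = (0.5100,-0.1700)
F = F_att + ΣF_rep = (-2.4900,0.8300)
p' = p + 1/4·F = (-0.6225,-4.7925)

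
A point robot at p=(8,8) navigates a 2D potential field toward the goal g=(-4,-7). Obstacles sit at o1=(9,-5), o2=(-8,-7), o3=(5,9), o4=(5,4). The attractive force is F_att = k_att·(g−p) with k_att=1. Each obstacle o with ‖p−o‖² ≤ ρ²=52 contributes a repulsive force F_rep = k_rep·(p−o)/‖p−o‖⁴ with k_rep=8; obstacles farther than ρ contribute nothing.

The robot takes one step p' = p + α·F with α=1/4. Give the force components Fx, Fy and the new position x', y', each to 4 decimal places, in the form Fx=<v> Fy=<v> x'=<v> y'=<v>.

F_att = 1·(g−p) = 1·(-12,-15) = (-12.0000,-15.0000)
o1: d²=170 > ρ²=52 → inactive
o2: d²=481 > ρ²=52 → inactive
o3: d²=10 ≤ ρ²=52; F_rep = 8·(3,-1)/10² = (0.2400,-0.0800)
o4: d²=25 ≤ ρ²=52; F_rep = 8·(3,4)/25² = (0.0384,0.0512)
F = F_att + ΣF_rep = (-11.7216,-15.0288)
p' = p + 1/4·F = (5.0696,4.2428)

Fx=-11.7216 Fy=-15.0288 x'=5.0696 y'=4.2428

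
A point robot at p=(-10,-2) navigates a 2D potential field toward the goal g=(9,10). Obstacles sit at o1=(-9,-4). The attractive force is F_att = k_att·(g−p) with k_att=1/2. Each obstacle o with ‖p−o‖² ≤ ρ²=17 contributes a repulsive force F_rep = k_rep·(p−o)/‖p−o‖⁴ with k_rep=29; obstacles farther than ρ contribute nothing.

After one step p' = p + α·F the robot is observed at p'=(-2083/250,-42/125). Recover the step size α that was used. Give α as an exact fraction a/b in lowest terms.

F_att = 1/2·(g−p) = 1/2·(19,12) = (9.5000,6.0000)
o1: d²=5 ≤ ρ²=17; F_rep = 29·(-1,2)/5² = (-1.1600,2.3200)
F = F_att + ΣF_rep = (8.3400,8.3200)
Δp = p'−p = (1.6680,1.6640); α = Δx/Fx = (417/250) / (417/50) = 1/5
check: Δy/Fy = (208/125) / (208/25) = 1/5 ✓

α = 1/5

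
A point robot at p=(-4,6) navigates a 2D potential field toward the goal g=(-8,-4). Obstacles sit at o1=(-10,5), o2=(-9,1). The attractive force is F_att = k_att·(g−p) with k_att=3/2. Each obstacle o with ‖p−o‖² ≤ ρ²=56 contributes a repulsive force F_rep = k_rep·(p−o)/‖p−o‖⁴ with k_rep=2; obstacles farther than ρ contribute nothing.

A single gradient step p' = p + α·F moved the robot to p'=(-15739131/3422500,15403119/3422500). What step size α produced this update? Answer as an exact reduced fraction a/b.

F_att = 3/2·(g−p) = 3/2·(-4,-10) = (-6.0000,-15.0000)
o1: d²=37 ≤ ρ²=56; F_rep = 2·(6,1)/37² = (0.0088,0.0015)
o2: d²=50 ≤ ρ²=56; F_rep = 2·(5,5)/50² = (0.0040,0.0040)
F = F_att + ΣF_rep = (-5.9872,-14.9945)
Δp = p'−p = (-0.5987,-1.4995); α = Δx/Fx = (-2049131/3422500) / (-2049131/342250) = 1/10
check: Δy/Fy = (-5131881/3422500) / (-5131881/342250) = 1/10 ✓

α = 1/10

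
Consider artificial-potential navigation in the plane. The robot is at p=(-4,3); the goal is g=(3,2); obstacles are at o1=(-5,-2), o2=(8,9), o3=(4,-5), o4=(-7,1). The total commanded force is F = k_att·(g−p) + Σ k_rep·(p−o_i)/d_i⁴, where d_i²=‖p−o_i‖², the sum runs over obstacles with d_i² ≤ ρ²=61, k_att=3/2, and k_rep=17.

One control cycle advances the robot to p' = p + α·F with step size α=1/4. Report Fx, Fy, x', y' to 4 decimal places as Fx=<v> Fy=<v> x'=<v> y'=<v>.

Fx=10.8269 Fy=-1.1731 x'=-1.2933 y'=2.7067

F_att = 3/2·(g−p) = 3/2·(7,-1) = (10.5000,-1.5000)
o1: d²=26 ≤ ρ²=61; F_rep = 17·(1,5)/26² = (0.0251,0.1257)
o2: d²=180 > ρ²=61 → inactive
o3: d²=128 > ρ²=61 → inactive
o4: d²=13 ≤ ρ²=61; F_rep = 17·(3,2)/13² = (0.3018,0.2012)
F = F_att + ΣF_rep = (10.8269,-1.1731)
p' = p + 1/4·F = (-1.2933,2.7067)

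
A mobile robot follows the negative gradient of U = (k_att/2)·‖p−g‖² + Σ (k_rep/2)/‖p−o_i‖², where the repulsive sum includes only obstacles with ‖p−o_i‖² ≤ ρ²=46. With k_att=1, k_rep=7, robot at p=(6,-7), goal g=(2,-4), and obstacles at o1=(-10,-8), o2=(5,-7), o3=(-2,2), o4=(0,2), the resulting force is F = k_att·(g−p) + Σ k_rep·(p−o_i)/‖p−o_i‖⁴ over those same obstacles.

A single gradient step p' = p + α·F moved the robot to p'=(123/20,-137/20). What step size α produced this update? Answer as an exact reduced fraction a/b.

α = 1/20

F_att = 1·(g−p) = 1·(-4,3) = (-4.0000,3.0000)
o1: d²=257 > ρ²=46 → inactive
o2: d²=1 ≤ ρ²=46; F_rep = 7·(1,0)/1² = (7.0000,0.0000)
o3: d²=145 > ρ²=46 → inactive
o4: d²=117 > ρ²=46 → inactive
F = F_att + ΣF_rep = (3.0000,3.0000)
Δp = p'−p = (0.1500,0.1500); α = Δx/Fx = (3/20) / (3) = 1/20
check: Δy/Fy = (3/20) / (3) = 1/20 ✓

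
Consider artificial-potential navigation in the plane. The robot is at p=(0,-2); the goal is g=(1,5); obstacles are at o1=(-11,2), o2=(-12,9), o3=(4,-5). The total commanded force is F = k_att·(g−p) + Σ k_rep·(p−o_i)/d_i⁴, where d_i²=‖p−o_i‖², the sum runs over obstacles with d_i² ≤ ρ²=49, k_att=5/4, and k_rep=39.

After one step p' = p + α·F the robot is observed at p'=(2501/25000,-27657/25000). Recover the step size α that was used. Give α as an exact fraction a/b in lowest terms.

α = 1/10

F_att = 5/4·(g−p) = 5/4·(1,7) = (1.2500,8.7500)
o1: d²=137 > ρ²=49 → inactive
o2: d²=265 > ρ²=49 → inactive
o3: d²=25 ≤ ρ²=49; F_rep = 39·(-4,3)/25² = (-0.2496,0.1872)
F = F_att + ΣF_rep = (1.0004,8.9372)
Δp = p'−p = (0.1000,0.8937); α = Δx/Fx = (2501/25000) / (2501/2500) = 1/10
check: Δy/Fy = (22343/25000) / (22343/2500) = 1/10 ✓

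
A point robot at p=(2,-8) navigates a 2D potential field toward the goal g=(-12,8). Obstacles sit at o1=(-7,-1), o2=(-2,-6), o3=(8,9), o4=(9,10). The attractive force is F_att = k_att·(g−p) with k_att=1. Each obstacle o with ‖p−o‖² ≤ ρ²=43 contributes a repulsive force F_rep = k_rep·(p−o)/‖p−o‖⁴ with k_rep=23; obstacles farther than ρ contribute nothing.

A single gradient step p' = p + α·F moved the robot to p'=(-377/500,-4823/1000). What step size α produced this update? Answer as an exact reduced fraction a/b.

F_att = 1·(g−p) = 1·(-14,16) = (-14.0000,16.0000)
o1: d²=130 > ρ²=43 → inactive
o2: d²=20 ≤ ρ²=43; F_rep = 23·(4,-2)/20² = (0.2300,-0.1150)
o3: d²=325 > ρ²=43 → inactive
o4: d²=373 > ρ²=43 → inactive
F = F_att + ΣF_rep = (-13.7700,15.8850)
Δp = p'−p = (-2.7540,3.1770); α = Δx/Fx = (-1377/500) / (-1377/100) = 1/5
check: Δy/Fy = (3177/1000) / (3177/200) = 1/5 ✓

α = 1/5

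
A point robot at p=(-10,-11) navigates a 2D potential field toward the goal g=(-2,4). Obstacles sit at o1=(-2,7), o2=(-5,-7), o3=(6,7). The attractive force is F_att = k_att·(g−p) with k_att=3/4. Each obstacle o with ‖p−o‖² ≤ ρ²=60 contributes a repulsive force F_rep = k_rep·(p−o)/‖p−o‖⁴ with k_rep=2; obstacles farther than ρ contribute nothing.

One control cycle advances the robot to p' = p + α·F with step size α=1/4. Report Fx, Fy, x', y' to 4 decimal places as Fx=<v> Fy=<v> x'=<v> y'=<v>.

Fx=5.9941 Fy=11.2452 x'=-8.5015 y'=-8.1887

F_att = 3/4·(g−p) = 3/4·(8,15) = (6.0000,11.2500)
o1: d²=388 > ρ²=60 → inactive
o2: d²=41 ≤ ρ²=60; F_rep = 2·(-5,-4)/41² = (-0.0059,-0.0048)
o3: d²=580 > ρ²=60 → inactive
F = F_att + ΣF_rep = (5.9941,11.2452)
p' = p + 1/4·F = (-8.5015,-8.1887)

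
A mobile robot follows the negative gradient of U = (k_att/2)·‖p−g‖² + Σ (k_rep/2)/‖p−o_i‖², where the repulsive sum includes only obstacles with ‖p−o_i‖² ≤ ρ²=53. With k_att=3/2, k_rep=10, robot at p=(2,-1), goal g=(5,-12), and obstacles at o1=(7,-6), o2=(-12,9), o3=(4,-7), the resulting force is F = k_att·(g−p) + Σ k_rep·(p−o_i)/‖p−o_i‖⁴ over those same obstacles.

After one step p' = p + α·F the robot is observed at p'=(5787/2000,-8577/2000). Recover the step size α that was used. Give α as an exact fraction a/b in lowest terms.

F_att = 3/2·(g−p) = 3/2·(3,-11) = (4.5000,-16.5000)
o1: d²=50 ≤ ρ²=53; F_rep = 10·(-5,5)/50² = (-0.0200,0.0200)
o2: d²=296 > ρ²=53 → inactive
o3: d²=40 ≤ ρ²=53; F_rep = 10·(-2,6)/40² = (-0.0125,0.0375)
F = F_att + ΣF_rep = (4.4675,-16.4425)
Δp = p'−p = (0.8935,-3.2885); α = Δx/Fx = (1787/2000) / (1787/400) = 1/5
check: Δy/Fy = (-6577/2000) / (-6577/400) = 1/5 ✓

α = 1/5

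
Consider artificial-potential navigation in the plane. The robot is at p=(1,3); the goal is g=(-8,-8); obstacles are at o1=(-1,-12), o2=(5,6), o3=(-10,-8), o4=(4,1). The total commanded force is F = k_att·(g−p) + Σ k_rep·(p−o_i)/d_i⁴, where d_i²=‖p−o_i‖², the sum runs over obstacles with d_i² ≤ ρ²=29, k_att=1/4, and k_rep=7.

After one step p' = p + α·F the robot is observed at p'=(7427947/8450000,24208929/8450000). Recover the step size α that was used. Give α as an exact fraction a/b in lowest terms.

F_att = 1/4·(g−p) = 1/4·(-9,-11) = (-2.2500,-2.7500)
o1: d²=229 > ρ²=29 → inactive
o2: d²=25 ≤ ρ²=29; F_rep = 7·(-4,-3)/25² = (-0.0448,-0.0336)
o3: d²=242 > ρ²=29 → inactive
o4: d²=13 ≤ ρ²=29; F_rep = 7·(-3,2)/13² = (-0.1243,0.0828)
F = F_att + ΣF_rep = (-2.4191,-2.7008)
Δp = p'−p = (-0.1210,-0.1350); α = Δx/Fx = (-1022053/8450000) / (-1022053/422500) = 1/20
check: Δy/Fy = (-1141071/8450000) / (-1141071/422500) = 1/20 ✓

α = 1/20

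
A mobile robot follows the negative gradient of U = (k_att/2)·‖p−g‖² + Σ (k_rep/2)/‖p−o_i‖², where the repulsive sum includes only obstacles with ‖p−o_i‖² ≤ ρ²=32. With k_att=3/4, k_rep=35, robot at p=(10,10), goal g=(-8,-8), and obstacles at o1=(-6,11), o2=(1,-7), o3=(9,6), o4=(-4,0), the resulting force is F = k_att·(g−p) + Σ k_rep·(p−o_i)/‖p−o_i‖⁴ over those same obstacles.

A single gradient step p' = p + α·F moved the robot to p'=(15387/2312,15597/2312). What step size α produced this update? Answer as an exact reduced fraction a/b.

α = 1/4

F_att = 3/4·(g−p) = 3/4·(-18,-18) = (-13.5000,-13.5000)
o1: d²=257 > ρ²=32 → inactive
o2: d²=370 > ρ²=32 → inactive
o3: d²=17 ≤ ρ²=32; F_rep = 35·(1,4)/17² = (0.1211,0.4844)
o4: d²=296 > ρ²=32 → inactive
F = F_att + ΣF_rep = (-13.3789,-13.0156)
Δp = p'−p = (-3.3447,-3.2539); α = Δx/Fx = (-7733/2312) / (-7733/578) = 1/4
check: Δy/Fy = (-7523/2312) / (-7523/578) = 1/4 ✓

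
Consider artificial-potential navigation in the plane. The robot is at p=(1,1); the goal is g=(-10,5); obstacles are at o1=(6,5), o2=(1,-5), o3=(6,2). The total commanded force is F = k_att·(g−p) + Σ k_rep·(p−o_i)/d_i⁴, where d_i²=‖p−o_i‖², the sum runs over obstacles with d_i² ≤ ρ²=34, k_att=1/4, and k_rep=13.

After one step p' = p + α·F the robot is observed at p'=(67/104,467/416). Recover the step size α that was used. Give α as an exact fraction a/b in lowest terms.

α = 1/8

F_att = 1/4·(g−p) = 1/4·(-11,4) = (-2.7500,1.0000)
o1: d²=41 > ρ²=34 → inactive
o2: d²=36 > ρ²=34 → inactive
o3: d²=26 ≤ ρ²=34; F_rep = 13·(-5,-1)/26² = (-0.0962,-0.0192)
F = F_att + ΣF_rep = (-2.8462,0.9808)
Δp = p'−p = (-0.3558,0.1226); α = Δx/Fx = (-37/104) / (-37/13) = 1/8
check: Δy/Fy = (51/416) / (51/52) = 1/8 ✓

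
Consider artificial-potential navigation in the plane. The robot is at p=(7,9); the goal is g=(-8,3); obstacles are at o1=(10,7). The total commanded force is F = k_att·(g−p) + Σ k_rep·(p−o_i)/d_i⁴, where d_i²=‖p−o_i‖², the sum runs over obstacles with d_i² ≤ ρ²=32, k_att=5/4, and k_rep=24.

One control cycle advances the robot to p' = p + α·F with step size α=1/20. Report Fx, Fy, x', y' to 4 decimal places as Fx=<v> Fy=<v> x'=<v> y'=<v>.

F_att = 5/4·(g−p) = 5/4·(-15,-6) = (-18.7500,-7.5000)
o1: d²=13 ≤ ρ²=32; F_rep = 24·(-3,2)/13² = (-0.4260,0.2840)
F = F_att + ΣF_rep = (-19.1760,-7.2160)
p' = p + 1/20·F = (6.0412,8.6392)

Fx=-19.1760 Fy=-7.2160 x'=6.0412 y'=8.6392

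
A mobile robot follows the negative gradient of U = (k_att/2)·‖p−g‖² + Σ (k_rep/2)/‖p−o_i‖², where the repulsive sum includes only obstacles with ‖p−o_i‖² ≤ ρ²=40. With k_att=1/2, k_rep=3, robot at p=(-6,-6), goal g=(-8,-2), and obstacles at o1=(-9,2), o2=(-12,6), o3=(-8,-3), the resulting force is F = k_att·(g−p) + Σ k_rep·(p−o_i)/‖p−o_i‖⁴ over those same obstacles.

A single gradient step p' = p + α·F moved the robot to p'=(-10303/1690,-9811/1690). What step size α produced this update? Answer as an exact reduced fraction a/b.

F_att = 1/2·(g−p) = 1/2·(-2,4) = (-1.0000,2.0000)
o1: d²=73 > ρ²=40 → inactive
o2: d²=180 > ρ²=40 → inactive
o3: d²=13 ≤ ρ²=40; F_rep = 3·(2,-3)/13² = (0.0355,-0.0533)
F = F_att + ΣF_rep = (-0.9645,1.9467)
Δp = p'−p = (-0.0964,0.1947); α = Δx/Fx = (-163/1690) / (-163/169) = 1/10
check: Δy/Fy = (329/1690) / (329/169) = 1/10 ✓

α = 1/10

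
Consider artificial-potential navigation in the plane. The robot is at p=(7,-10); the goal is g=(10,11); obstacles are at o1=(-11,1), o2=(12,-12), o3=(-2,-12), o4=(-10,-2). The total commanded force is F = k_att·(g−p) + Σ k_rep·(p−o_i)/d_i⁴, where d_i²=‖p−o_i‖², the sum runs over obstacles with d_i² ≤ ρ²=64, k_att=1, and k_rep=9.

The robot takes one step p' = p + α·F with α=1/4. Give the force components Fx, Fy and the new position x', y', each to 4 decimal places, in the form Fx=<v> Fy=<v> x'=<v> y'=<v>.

F_att = 1·(g−p) = 1·(3,21) = (3.0000,21.0000)
o1: d²=445 > ρ²=64 → inactive
o2: d²=29 ≤ ρ²=64; F_rep = 9·(-5,2)/29² = (-0.0535,0.0214)
o3: d²=85 > ρ²=64 → inactive
o4: d²=353 > ρ²=64 → inactive
F = F_att + ΣF_rep = (2.9465,21.0214)
p' = p + 1/4·F = (7.7366,-4.7446)

Fx=2.9465 Fy=21.0214 x'=7.7366 y'=-4.7446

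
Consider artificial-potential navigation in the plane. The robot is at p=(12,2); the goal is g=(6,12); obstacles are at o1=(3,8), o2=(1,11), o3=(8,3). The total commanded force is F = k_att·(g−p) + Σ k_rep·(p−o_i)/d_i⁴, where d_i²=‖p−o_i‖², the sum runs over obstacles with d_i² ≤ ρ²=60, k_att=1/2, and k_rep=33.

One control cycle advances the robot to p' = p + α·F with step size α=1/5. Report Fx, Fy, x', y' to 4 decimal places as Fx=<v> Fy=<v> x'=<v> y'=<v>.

F_att = 1/2·(g−p) = 1/2·(-6,10) = (-3.0000,5.0000)
o1: d²=117 > ρ²=60 → inactive
o2: d²=202 > ρ²=60 → inactive
o3: d²=17 ≤ ρ²=60; F_rep = 33·(4,-1)/17² = (0.4567,-0.1142)
F = F_att + ΣF_rep = (-2.5433,4.8858)
p' = p + 1/5·F = (11.4913,2.9772)

Fx=-2.5433 Fy=4.8858 x'=11.4913 y'=2.9772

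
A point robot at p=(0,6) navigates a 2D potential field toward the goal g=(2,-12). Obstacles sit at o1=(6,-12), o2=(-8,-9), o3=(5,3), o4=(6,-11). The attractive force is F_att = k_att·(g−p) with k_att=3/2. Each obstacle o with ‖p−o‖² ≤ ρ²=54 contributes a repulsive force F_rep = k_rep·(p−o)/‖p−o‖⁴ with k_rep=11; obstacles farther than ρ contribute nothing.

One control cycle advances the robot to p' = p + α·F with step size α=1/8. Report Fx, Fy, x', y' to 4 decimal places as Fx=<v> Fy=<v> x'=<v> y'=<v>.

Fx=2.9524 Fy=-26.9715 x'=0.3691 y'=2.6286

F_att = 3/2·(g−p) = 3/2·(2,-18) = (3.0000,-27.0000)
o1: d²=360 > ρ²=54 → inactive
o2: d²=289 > ρ²=54 → inactive
o3: d²=34 ≤ ρ²=54; F_rep = 11·(-5,3)/34² = (-0.0476,0.0285)
o4: d²=325 > ρ²=54 → inactive
F = F_att + ΣF_rep = (2.9524,-26.9715)
p' = p + 1/8·F = (0.3691,2.6286)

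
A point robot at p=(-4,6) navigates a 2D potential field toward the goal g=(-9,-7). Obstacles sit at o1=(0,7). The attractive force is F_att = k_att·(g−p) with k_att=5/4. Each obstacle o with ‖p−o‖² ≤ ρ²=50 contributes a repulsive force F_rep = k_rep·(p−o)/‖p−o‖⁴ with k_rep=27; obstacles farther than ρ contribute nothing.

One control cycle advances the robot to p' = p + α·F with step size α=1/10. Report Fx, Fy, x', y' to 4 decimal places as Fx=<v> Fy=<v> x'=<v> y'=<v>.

Fx=-6.6237 Fy=-16.3434 x'=-4.6624 y'=4.3657

F_att = 5/4·(g−p) = 5/4·(-5,-13) = (-6.2500,-16.2500)
o1: d²=17 ≤ ρ²=50; F_rep = 27·(-4,-1)/17² = (-0.3737,-0.0934)
F = F_att + ΣF_rep = (-6.6237,-16.3434)
p' = p + 1/10·F = (-4.6624,4.3657)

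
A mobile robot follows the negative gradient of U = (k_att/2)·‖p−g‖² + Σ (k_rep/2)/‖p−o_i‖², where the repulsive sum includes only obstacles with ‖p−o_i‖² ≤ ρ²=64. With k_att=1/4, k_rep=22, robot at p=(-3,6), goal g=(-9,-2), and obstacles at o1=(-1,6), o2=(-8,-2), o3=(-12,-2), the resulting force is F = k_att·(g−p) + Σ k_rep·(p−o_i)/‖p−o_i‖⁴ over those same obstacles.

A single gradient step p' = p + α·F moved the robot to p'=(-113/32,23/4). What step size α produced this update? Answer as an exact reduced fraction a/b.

α = 1/8

F_att = 1/4·(g−p) = 1/4·(-6,-8) = (-1.5000,-2.0000)
o1: d²=4 ≤ ρ²=64; F_rep = 22·(-2,0)/4² = (-2.7500,0.0000)
o2: d²=89 > ρ²=64 → inactive
o3: d²=145 > ρ²=64 → inactive
F = F_att + ΣF_rep = (-4.2500,-2.0000)
Δp = p'−p = (-0.5312,-0.2500); α = Δx/Fx = (-17/32) / (-17/4) = 1/8
check: Δy/Fy = (-1/4) / (-2) = 1/8 ✓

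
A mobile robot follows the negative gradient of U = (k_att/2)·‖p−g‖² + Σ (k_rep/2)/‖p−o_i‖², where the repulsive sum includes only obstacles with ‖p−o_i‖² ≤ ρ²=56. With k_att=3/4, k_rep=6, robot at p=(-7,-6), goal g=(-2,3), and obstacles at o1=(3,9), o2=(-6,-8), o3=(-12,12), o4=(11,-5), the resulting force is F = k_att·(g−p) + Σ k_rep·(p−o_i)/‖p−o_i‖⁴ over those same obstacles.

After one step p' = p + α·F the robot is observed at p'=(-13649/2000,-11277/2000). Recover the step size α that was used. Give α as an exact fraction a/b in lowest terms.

F_att = 3/4·(g−p) = 3/4·(5,9) = (3.7500,6.7500)
o1: d²=325 > ρ²=56 → inactive
o2: d²=5 ≤ ρ²=56; F_rep = 6·(-1,2)/5² = (-0.2400,0.4800)
o3: d²=349 > ρ²=56 → inactive
o4: d²=325 > ρ²=56 → inactive
F = F_att + ΣF_rep = (3.5100,7.2300)
Δp = p'−p = (0.1755,0.3615); α = Δx/Fx = (351/2000) / (351/100) = 1/20
check: Δy/Fy = (723/2000) / (723/100) = 1/20 ✓

α = 1/20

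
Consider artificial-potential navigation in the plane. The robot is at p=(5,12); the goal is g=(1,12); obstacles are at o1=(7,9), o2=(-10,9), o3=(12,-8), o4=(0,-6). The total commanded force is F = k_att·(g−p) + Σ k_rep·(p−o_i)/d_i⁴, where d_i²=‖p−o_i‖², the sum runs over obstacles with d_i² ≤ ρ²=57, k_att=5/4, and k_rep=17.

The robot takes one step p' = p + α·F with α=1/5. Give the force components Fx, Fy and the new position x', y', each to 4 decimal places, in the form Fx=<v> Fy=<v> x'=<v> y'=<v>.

Fx=-5.2012 Fy=0.3018 x'=3.9598 y'=12.0604

F_att = 5/4·(g−p) = 5/4·(-4,0) = (-5.0000,0.0000)
o1: d²=13 ≤ ρ²=57; F_rep = 17·(-2,3)/13² = (-0.2012,0.3018)
o2: d²=234 > ρ²=57 → inactive
o3: d²=449 > ρ²=57 → inactive
o4: d²=349 > ρ²=57 → inactive
F = F_att + ΣF_rep = (-5.2012,0.3018)
p' = p + 1/5·F = (3.9598,12.0604)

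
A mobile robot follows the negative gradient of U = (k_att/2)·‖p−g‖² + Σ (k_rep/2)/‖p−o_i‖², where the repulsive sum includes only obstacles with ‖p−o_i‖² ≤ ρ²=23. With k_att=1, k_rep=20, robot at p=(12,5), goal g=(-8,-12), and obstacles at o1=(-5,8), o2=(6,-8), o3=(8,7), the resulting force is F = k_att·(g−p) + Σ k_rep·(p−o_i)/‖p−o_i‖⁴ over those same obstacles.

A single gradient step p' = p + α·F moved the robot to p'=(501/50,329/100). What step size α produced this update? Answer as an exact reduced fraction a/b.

F_att = 1·(g−p) = 1·(-20,-17) = (-20.0000,-17.0000)
o1: d²=298 > ρ²=23 → inactive
o2: d²=205 > ρ²=23 → inactive
o3: d²=20 ≤ ρ²=23; F_rep = 20·(4,-2)/20² = (0.2000,-0.1000)
F = F_att + ΣF_rep = (-19.8000,-17.1000)
Δp = p'−p = (-1.9800,-1.7100); α = Δx/Fx = (-99/50) / (-99/5) = 1/10
check: Δy/Fy = (-171/100) / (-171/10) = 1/10 ✓

α = 1/10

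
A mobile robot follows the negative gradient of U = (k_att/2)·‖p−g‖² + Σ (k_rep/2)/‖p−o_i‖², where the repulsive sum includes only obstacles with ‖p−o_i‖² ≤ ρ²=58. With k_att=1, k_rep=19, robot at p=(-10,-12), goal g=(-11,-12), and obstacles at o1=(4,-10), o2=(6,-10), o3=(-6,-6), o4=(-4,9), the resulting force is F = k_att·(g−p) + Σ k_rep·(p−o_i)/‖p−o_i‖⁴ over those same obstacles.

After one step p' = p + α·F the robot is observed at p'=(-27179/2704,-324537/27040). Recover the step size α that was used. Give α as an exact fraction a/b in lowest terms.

α = 1/20

F_att = 1·(g−p) = 1·(-1,0) = (-1.0000,0.0000)
o1: d²=200 > ρ²=58 → inactive
o2: d²=260 > ρ²=58 → inactive
o3: d²=52 ≤ ρ²=58; F_rep = 19·(-4,-6)/52² = (-0.0281,-0.0422)
o4: d²=477 > ρ²=58 → inactive
F = F_att + ΣF_rep = (-1.0281,-0.0422)
Δp = p'−p = (-0.0514,-0.0021); α = Δx/Fx = (-139/2704) / (-695/676) = 1/20
check: Δy/Fy = (-57/27040) / (-57/1352) = 1/20 ✓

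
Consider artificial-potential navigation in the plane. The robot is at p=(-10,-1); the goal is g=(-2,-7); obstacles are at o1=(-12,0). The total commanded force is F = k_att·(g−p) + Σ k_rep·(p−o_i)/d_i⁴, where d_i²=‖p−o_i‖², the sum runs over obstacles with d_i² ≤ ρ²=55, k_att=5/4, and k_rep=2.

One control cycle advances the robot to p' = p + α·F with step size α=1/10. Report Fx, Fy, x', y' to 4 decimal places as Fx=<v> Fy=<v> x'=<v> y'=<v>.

Fx=10.1600 Fy=-7.5800 x'=-8.9840 y'=-1.7580

F_att = 5/4·(g−p) = 5/4·(8,-6) = (10.0000,-7.5000)
o1: d²=5 ≤ ρ²=55; F_rep = 2·(2,-1)/5² = (0.1600,-0.0800)
F = F_att + ΣF_rep = (10.1600,-7.5800)
p' = p + 1/10·F = (-8.9840,-1.7580)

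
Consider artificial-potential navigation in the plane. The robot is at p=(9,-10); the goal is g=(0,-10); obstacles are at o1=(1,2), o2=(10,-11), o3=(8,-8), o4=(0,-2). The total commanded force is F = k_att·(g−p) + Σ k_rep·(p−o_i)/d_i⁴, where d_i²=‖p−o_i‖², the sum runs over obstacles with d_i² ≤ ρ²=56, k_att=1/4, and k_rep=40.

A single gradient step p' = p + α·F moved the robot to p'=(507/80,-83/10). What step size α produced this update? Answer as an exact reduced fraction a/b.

α = 1/4

F_att = 1/4·(g−p) = 1/4·(-9,0) = (-2.2500,0.0000)
o1: d²=208 > ρ²=56 → inactive
o2: d²=2 ≤ ρ²=56; F_rep = 40·(-1,1)/2² = (-10.0000,10.0000)
o3: d²=5 ≤ ρ²=56; F_rep = 40·(1,-2)/5² = (1.6000,-3.2000)
o4: d²=145 > ρ²=56 → inactive
F = F_att + ΣF_rep = (-10.6500,6.8000)
Δp = p'−p = (-2.6625,1.7000); α = Δx/Fx = (-213/80) / (-213/20) = 1/4
check: Δy/Fy = (17/10) / (34/5) = 1/4 ✓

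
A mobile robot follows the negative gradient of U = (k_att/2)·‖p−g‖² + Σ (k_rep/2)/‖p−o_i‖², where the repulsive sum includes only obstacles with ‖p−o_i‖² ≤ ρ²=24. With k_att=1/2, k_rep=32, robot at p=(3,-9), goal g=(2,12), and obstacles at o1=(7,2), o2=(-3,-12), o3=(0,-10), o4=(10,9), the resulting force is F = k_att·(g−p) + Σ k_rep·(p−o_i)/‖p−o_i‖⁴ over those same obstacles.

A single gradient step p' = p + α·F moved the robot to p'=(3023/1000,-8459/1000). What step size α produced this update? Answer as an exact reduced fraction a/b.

α = 1/20

F_att = 1/2·(g−p) = 1/2·(-1,21) = (-0.5000,10.5000)
o1: d²=137 > ρ²=24 → inactive
o2: d²=45 > ρ²=24 → inactive
o3: d²=10 ≤ ρ²=24; F_rep = 32·(3,1)/10² = (0.9600,0.3200)
o4: d²=373 > ρ²=24 → inactive
F = F_att + ΣF_rep = (0.4600,10.8200)
Δp = p'−p = (0.0230,0.5410); α = Δx/Fx = (23/1000) / (23/50) = 1/20
check: Δy/Fy = (541/1000) / (541/50) = 1/20 ✓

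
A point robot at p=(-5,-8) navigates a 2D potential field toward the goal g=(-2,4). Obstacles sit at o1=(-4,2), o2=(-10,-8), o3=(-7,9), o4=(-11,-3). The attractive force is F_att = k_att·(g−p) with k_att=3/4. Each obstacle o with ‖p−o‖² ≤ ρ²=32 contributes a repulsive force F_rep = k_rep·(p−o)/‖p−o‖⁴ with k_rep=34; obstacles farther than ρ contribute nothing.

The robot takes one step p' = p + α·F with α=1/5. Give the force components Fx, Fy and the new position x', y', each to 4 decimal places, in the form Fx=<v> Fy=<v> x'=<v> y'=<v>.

F_att = 3/4·(g−p) = 3/4·(3,12) = (2.2500,9.0000)
o1: d²=101 > ρ²=32 → inactive
o2: d²=25 ≤ ρ²=32; F_rep = 34·(5,0)/25² = (0.2720,0.0000)
o3: d²=293 > ρ²=32 → inactive
o4: d²=61 > ρ²=32 → inactive
F = F_att + ΣF_rep = (2.5220,9.0000)
p' = p + 1/5·F = (-4.4956,-6.2000)

Fx=2.5220 Fy=9.0000 x'=-4.4956 y'=-6.2000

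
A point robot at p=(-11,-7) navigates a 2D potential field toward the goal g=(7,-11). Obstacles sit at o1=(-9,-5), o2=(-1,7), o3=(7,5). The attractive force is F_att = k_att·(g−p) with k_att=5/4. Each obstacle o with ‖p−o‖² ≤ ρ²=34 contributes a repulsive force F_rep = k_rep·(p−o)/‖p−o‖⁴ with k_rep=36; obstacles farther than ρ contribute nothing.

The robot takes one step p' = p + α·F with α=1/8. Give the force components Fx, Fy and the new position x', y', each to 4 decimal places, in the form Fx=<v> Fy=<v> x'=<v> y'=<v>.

F_att = 5/4·(g−p) = 5/4·(18,-4) = (22.5000,-5.0000)
o1: d²=8 ≤ ρ²=34; F_rep = 36·(-2,-2)/8² = (-1.1250,-1.1250)
o2: d²=296 > ρ²=34 → inactive
o3: d²=468 > ρ²=34 → inactive
F = F_att + ΣF_rep = (21.3750,-6.1250)
p' = p + 1/8·F = (-8.3281,-7.7656)

Fx=21.3750 Fy=-6.1250 x'=-8.3281 y'=-7.7656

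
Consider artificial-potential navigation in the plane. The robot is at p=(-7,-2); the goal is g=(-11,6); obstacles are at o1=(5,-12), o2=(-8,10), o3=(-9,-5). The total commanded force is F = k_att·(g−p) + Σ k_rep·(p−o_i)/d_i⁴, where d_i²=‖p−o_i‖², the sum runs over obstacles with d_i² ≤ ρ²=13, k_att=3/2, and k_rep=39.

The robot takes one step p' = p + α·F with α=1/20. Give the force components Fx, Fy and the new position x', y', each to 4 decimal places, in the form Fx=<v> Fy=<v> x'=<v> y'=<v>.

Fx=-5.5385 Fy=12.6923 x'=-7.2769 y'=-1.3654

F_att = 3/2·(g−p) = 3/2·(-4,8) = (-6.0000,12.0000)
o1: d²=244 > ρ²=13 → inactive
o2: d²=145 > ρ²=13 → inactive
o3: d²=13 ≤ ρ²=13; F_rep = 39·(2,3)/13² = (0.4615,0.6923)
F = F_att + ΣF_rep = (-5.5385,12.6923)
p' = p + 1/20·F = (-7.2769,-1.3654)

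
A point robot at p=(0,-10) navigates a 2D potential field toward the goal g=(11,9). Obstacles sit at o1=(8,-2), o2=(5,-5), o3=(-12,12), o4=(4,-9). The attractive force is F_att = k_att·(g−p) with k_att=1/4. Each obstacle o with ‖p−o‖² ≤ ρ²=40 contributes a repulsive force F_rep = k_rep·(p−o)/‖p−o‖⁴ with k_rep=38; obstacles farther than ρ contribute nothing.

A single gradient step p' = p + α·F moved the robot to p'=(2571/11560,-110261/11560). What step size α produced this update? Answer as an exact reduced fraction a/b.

F_att = 1/4·(g−p) = 1/4·(11,19) = (2.7500,4.7500)
o1: d²=128 > ρ²=40 → inactive
o2: d²=50 > ρ²=40 → inactive
o3: d²=628 > ρ²=40 → inactive
o4: d²=17 ≤ ρ²=40; F_rep = 38·(-4,-1)/17² = (-0.5260,-0.1315)
F = F_att + ΣF_rep = (2.2240,4.6185)
Δp = p'−p = (0.2224,0.4619); α = Δx/Fx = (2571/11560) / (2571/1156) = 1/10
check: Δy/Fy = (5339/11560) / (5339/1156) = 1/10 ✓

α = 1/10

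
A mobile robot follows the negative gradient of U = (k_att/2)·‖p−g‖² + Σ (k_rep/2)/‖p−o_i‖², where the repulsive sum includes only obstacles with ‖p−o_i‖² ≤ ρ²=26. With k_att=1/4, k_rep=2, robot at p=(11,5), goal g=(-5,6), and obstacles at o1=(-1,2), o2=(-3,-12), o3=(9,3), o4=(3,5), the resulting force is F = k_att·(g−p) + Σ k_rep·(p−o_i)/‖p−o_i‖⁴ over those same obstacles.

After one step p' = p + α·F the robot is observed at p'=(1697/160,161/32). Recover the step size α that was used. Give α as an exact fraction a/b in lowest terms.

F_att = 1/4·(g−p) = 1/4·(-16,1) = (-4.0000,0.2500)
o1: d²=153 > ρ²=26 → inactive
o2: d²=485 > ρ²=26 → inactive
o3: d²=8 ≤ ρ²=26; F_rep = 2·(2,2)/8² = (0.0625,0.0625)
o4: d²=64 > ρ²=26 → inactive
F = F_att + ΣF_rep = (-3.9375,0.3125)
Δp = p'−p = (-0.3937,0.0312); α = Δx/Fx = (-63/160) / (-63/16) = 1/10
check: Δy/Fy = (1/32) / (5/16) = 1/10 ✓

α = 1/10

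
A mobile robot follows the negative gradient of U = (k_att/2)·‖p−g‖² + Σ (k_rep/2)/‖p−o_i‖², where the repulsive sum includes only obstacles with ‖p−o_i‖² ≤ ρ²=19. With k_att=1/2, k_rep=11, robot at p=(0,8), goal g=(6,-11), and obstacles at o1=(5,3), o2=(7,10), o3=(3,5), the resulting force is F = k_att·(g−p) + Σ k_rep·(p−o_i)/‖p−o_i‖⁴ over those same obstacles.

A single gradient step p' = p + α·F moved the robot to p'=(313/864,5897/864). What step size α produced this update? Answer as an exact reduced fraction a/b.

F_att = 1/2·(g−p) = 1/2·(6,-19) = (3.0000,-9.5000)
o1: d²=50 > ρ²=19 → inactive
o2: d²=53 > ρ²=19 → inactive
o3: d²=18 ≤ ρ²=19; F_rep = 11·(-3,3)/18² = (-0.1019,0.1019)
F = F_att + ΣF_rep = (2.8981,-9.3981)
Δp = p'−p = (0.3623,-1.1748); α = Δx/Fx = (313/864) / (313/108) = 1/8
check: Δy/Fy = (-1015/864) / (-1015/108) = 1/8 ✓

α = 1/8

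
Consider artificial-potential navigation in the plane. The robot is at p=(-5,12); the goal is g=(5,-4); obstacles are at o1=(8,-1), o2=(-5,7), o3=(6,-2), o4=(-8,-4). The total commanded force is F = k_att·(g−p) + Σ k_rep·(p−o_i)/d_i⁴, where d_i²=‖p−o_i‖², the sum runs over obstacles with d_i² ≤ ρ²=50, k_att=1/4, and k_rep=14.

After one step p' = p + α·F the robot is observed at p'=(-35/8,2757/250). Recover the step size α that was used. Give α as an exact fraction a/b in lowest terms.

α = 1/4

F_att = 1/4·(g−p) = 1/4·(10,-16) = (2.5000,-4.0000)
o1: d²=338 > ρ²=50 → inactive
o2: d²=25 ≤ ρ²=50; F_rep = 14·(0,5)/25² = (0.0000,0.1120)
o3: d²=317 > ρ²=50 → inactive
o4: d²=265 > ρ²=50 → inactive
F = F_att + ΣF_rep = (2.5000,-3.8880)
Δp = p'−p = (0.6250,-0.9720); α = Δx/Fx = (5/8) / (5/2) = 1/4
check: Δy/Fy = (-243/250) / (-486/125) = 1/4 ✓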